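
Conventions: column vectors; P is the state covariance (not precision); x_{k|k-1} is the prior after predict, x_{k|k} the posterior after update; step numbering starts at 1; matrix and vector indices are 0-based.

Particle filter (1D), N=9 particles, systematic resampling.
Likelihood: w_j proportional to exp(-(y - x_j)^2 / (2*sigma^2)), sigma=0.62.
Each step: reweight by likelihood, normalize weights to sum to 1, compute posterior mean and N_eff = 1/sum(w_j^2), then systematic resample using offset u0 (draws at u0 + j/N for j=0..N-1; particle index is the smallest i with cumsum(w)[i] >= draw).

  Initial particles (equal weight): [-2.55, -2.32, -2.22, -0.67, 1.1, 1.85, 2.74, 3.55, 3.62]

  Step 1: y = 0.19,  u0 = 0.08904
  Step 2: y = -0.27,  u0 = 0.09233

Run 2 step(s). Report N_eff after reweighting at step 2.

N_eff = 4.8555

step 1: w=[0.0001, 0.0004, 0.0007, 0.5085, 0.4532, 0.0369, 0.0003, 0.0000, 0.0000]  mean=0.2243  Neff=2.1493  idx=[3, 3, 3, 3, 4, 4, 4, 4, 5]
step 2: w=[0.2256, 0.2256, 0.2256, 0.2256, 0.0242, 0.0242, 0.0242, 0.0242, 0.0008]  mean=-0.4968  Neff=4.8555  idx=[0, 0, 1, 1, 2, 2, 3, 3, 7]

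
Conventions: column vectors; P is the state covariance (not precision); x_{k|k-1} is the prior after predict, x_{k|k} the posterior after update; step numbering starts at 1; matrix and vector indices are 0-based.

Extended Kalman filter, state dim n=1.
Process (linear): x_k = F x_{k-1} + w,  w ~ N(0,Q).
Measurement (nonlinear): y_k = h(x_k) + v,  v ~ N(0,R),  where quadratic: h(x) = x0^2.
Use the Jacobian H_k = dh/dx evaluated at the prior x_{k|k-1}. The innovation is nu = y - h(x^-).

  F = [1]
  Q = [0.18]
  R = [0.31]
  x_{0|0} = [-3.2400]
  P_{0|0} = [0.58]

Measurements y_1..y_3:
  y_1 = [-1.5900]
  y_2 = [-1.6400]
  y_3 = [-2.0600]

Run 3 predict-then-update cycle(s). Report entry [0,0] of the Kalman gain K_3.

K[0,0] = -0.3509

step 1: x^-=[-3.2400]  P^-=[0.7600]  H_jac=[-6.4800]  S=[32.2227]  K=[-0.1528]  nu=[-12.0876]  x^+=[-1.3926]  P^+=[0.0073]
step 2: x^-=[-1.3926]  P^-=[0.1873]  H_jac=[-2.7852]  S=[1.7630]  K=[-0.2959]  nu=[-3.5793]  x^+=[-0.3334]  P^+=[0.0329]
step 3: x^-=[-0.3334]  P^-=[0.2129]  H_jac=[-0.6668]  S=[0.4047]  K=[-0.3509]  nu=[-2.1712]  x^+=[0.4284]  P^+=[0.1631]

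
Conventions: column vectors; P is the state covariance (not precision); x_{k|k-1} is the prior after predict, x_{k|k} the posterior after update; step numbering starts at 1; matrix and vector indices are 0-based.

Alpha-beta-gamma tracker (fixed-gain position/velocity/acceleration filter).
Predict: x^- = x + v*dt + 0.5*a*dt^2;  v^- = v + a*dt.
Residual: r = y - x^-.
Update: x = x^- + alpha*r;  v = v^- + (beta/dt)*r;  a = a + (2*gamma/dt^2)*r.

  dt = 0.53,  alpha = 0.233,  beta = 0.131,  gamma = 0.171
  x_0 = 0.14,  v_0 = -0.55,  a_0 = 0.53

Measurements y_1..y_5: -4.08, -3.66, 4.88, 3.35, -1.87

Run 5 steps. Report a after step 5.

a_post = 13.8996

step 1: x_pred=-0.0771  r=-4.0029  x^+=-1.0097  v^+=-1.2585  a^+=-4.3436
step 2: x_pred=-2.2868  r=-1.3732  x^+=-2.6068  v^+=-3.9000  a^+=-6.0155
step 3: x_pred=-5.5187  r=10.3987  x^+=-3.0958  v^+=-4.5180  a^+=6.6450
step 4: x_pred=-4.5570  r=7.9070  x^+=-2.7147  v^+=0.9582  a^+=16.2720
step 5: x_pred=0.0786  r=-1.9486  x^+=-0.3755  v^+=9.1007  a^+=13.8996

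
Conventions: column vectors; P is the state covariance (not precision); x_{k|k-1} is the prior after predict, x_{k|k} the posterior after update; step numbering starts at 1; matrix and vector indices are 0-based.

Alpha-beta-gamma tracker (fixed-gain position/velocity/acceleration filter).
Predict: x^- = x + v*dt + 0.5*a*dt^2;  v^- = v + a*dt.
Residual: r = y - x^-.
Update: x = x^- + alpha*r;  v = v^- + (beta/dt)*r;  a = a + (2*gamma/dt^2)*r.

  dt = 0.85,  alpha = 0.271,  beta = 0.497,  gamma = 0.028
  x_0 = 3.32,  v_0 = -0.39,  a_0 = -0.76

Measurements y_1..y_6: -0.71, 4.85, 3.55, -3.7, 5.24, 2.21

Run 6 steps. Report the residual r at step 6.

step 1: x_pred=2.7139  r=-3.4239  x^+=1.7861  v^+=-3.0380  a^+=-1.0254
step 2: x_pred=-1.1667  r=6.0167  x^+=0.4639  v^+=-0.3916  a^+=-0.5590
step 3: x_pred=-0.0710  r=3.6210  x^+=0.9103  v^+=1.2504  a^+=-0.2784
step 4: x_pred=1.8726  r=-5.5726  x^+=0.3624  v^+=-2.2445  a^+=-0.7103
step 5: x_pred=-1.8020  r=7.0420  x^+=0.1064  v^+=1.2692  a^+=-0.1645
step 6: x_pred=1.1258  r=1.0842  x^+=1.4196  v^+=1.7634  a^+=-0.0805

resid = 1.0842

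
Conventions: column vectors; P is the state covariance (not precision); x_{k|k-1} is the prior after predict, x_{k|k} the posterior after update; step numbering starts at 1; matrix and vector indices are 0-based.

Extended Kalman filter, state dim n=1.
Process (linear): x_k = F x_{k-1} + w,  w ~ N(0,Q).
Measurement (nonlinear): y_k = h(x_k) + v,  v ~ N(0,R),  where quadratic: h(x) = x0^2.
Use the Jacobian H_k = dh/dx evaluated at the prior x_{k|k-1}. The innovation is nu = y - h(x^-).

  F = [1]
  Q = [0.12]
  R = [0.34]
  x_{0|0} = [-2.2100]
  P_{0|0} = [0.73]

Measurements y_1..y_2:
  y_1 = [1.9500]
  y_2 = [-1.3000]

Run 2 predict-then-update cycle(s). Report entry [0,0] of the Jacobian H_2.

H_jac[0,0] = -3.1190

step 1: x^-=[-2.2100]  P^-=[0.8500]  H_jac=[-4.4200]  S=[16.9459]  K=[-0.2217]  nu=[-2.9341]  x^+=[-1.5595]  P^+=[0.0171]
step 2: x^-=[-1.5595]  P^-=[0.1371]  H_jac=[-3.1190]  S=[1.6733]  K=[-0.2555]  nu=[-3.7320]  x^+=[-0.6061]  P^+=[0.0278]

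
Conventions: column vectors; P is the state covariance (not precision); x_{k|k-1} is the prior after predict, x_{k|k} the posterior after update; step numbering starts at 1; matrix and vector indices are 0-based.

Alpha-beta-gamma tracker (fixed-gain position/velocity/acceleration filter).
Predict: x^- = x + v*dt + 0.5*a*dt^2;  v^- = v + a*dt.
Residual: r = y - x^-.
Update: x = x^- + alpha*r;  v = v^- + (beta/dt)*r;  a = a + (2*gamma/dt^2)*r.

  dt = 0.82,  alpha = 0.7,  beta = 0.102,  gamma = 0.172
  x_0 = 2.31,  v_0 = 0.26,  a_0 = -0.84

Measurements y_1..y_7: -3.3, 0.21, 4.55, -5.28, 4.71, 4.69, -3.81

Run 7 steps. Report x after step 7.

x_post = 0.3238

step 1: x_pred=2.2408  r=-5.5408  x^+=-1.6378  v^+=-1.1180  a^+=-3.6747
step 2: x_pred=-3.7900  r=4.0000  x^+=-0.9900  v^+=-3.6337  a^+=-1.6283
step 3: x_pred=-4.5170  r=9.0670  x^+=1.8299  v^+=-3.8410  a^+=3.0104
step 4: x_pred=-0.3077  r=-4.9723  x^+=-3.7883  v^+=-1.9910  a^+=0.4666
step 5: x_pred=-5.2641  r=9.9741  x^+=1.7178  v^+=-0.3677  a^+=5.5693
step 6: x_pred=3.2886  r=1.4014  x^+=4.2696  v^+=4.3734  a^+=6.2862
step 7: x_pred=9.9692  r=-13.7792  x^+=0.3238  v^+=7.8141  a^+=-0.7632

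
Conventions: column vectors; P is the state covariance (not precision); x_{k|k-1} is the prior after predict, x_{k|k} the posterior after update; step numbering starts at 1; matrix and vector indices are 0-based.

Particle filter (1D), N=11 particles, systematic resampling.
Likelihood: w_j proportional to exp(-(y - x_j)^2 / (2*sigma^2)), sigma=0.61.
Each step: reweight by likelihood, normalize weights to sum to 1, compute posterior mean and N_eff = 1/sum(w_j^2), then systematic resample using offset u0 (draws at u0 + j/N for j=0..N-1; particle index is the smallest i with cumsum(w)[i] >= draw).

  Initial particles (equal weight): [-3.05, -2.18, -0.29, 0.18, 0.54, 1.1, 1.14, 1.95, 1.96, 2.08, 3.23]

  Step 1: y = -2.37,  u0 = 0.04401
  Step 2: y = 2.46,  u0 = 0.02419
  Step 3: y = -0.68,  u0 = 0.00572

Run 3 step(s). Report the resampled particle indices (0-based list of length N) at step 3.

step 1: w=[0.3598, 0.6381, 0.0020, 0.0001, 0.0000, 0.0000, 0.0000, 0.0000, 0.0000, 0.0000, 0.0000]  mean=-2.4890  Neff=1.8636  idx=[0, 0, 0, 0, 1, 1, 1, 1, 1, 1, 1]
step 2: w=[0.0000, 0.0000, 0.0000, 0.0000, 0.1429, 0.1429, 0.1429, 0.1429, 0.1429, 0.1429, 0.1429]  mean=-2.1800  Neff=7.0001  idx=[4, 4, 5, 6, 6, 7, 7, 8, 9, 9, 10]
step 3: w=[0.0909, 0.0909, 0.0909, 0.0909, 0.0909, 0.0909, 0.0909, 0.0909, 0.0909, 0.0909, 0.0909]  mean=-2.1800  Neff=11.0000  idx=[0, 1, 2, 3, 4, 5, 6, 7, 8, 9, 10]

resampled_idx = [0, 1, 2, 3, 4, 5, 6, 7, 8, 9, 10]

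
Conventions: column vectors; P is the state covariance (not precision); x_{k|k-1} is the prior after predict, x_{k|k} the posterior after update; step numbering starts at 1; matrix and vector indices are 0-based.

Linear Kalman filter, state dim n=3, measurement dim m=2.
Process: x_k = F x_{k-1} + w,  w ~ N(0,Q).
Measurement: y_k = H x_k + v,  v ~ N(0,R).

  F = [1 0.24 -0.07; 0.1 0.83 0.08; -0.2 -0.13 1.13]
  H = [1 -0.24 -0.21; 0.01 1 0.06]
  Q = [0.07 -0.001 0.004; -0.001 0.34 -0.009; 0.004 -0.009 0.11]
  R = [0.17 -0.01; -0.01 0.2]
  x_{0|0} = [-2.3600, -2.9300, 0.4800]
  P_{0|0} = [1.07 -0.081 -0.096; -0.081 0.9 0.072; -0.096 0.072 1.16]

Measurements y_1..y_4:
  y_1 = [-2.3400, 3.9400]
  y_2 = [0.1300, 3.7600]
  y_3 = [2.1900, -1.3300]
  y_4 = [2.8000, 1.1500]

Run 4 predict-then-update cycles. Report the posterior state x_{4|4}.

step 1: x^-=[-3.0968, -2.6295, 1.3953]  P^-=[1.1697 0.1998 -0.4051; 0.1998 0.9727 0.0493; -0.4051 0.0493 1.6672]  S=[1.5484 -0.0880; -0.0880 1.1883]  K=[0.7916 0.2161; 0.0184 0.8241; -0.4905 0.0860]  nu=[0.4187, 6.5168]  x^+=[-1.3568, 2.7489, 1.7502]  P^+=[0.1739 0.0233 0.1707; 0.0233 0.1678 -0.0563; 0.1707 -0.0563 1.2785]
step 2: x^-=[-0.8196, 2.2859, 1.8917]  P^-=[0.2490 0.0772 0.0382; 0.0772 0.4646 0.0451; 0.0382 0.0451 1.6930]  S=[0.4718 -0.0712; -0.0712 0.6778]  K=[0.4976 0.1733; 0.0117 0.6919; -0.6733 0.1463]  nu=[1.8955, 1.3688]  x^+=[0.3607, 3.2551, 0.8157]  P^+=[0.1241 0.0179 0.1760; 0.0179 0.1413 -0.0528; 0.1760 -0.0528 1.4505]
step 3: x^-=[1.0849, 2.8031, 0.4264]  P^-=[0.1951 0.0616 0.0434; 0.0616 0.4466 0.0693; 0.0434 0.0693 1.9064]  S=[0.4341 -0.0908; -0.0908 0.6631]  K=[0.4275 0.1583; 0.0040 0.6813; -0.8262 0.1645]  nu=[1.8674, -4.1695]  x^+=[1.2230, -0.0300, -1.8023]  P^+=[0.1114 0.0158 0.1739; 0.0158 0.1393 -0.0546; 0.1739 -0.0546 1.5675]
step 4: x^-=[1.3420, -0.0468, -2.2773]  P^-=[0.1822 0.0575 0.0342; 0.0575 0.4453 0.0788; 0.0342 0.0788 2.0565]  S=[0.4345 -0.0993; -0.0993 0.6634]  K=[0.4061 0.1533; 0.0036 0.6798; -0.9203 0.1675]  nu=[0.9686, 1.3200]  x^+=[1.9376, 0.8541, -2.9475]  P^+=[0.1073 0.0152 0.1724; 0.0152 0.1392 -0.0574; 0.1724 -0.0574 1.6393]

x_post = [1.9376, 0.8541, -2.9475]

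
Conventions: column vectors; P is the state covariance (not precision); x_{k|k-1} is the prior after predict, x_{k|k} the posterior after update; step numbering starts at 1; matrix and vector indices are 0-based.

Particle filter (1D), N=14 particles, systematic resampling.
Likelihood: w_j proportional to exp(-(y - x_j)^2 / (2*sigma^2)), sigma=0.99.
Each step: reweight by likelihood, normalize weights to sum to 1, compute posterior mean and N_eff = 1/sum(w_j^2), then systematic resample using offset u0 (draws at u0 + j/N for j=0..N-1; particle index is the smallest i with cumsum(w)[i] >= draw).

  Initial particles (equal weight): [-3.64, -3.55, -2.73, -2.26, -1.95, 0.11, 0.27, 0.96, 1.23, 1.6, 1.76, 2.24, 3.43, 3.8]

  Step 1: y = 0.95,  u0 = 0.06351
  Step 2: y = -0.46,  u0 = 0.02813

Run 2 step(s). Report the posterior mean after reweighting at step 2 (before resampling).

step 1: w=[0.0000, 0.0000, 0.0002, 0.0010, 0.0025, 0.1274, 0.1442, 0.1826, 0.1754, 0.1472, 0.1306, 0.0781, 0.0079, 0.0029]  mean=1.1150  Neff=6.8474  idx=[5, 6, 6, 7, 7, 7, 8, 8, 9, 9, 9, 10, 11, 12]
step 2: w=[0.1944, 0.1748, 0.1748, 0.0820, 0.0820, 0.0820, 0.0534, 0.0534, 0.0263, 0.0263, 0.0263, 0.0186, 0.0056, 0.0001]  mean=0.6552  Neff=7.8610  idx=[0, 0, 0, 1, 1, 2, 2, 2, 3, 4, 5, 6, 7, 10]

post_mean = 0.6552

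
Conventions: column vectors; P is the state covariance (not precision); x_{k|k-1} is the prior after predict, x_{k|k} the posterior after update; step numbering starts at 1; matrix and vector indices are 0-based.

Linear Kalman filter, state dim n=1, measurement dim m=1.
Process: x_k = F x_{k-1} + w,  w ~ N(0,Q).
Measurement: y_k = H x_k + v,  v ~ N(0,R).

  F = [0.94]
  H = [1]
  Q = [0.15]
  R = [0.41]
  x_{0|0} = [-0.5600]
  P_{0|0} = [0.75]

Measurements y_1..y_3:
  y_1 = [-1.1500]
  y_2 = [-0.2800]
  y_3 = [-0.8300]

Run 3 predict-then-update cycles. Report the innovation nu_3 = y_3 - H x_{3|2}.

step 1: x^-=[-0.5264]  P^-=[0.8127]  S=[1.2227]  K=[0.6647]  nu=[-0.6236]  x^+=[-0.9409]  P^+=[0.2725]
step 2: x^-=[-0.8844]  P^-=[0.3908]  S=[0.8008]  K=[0.4880]  nu=[0.6044]  x^+=[-0.5895]  P^+=[0.2001]
step 3: x^-=[-0.5541]  P^-=[0.3268]  S=[0.7368]  K=[0.4435]  nu=[-0.2759]  x^+=[-0.6765]  P^+=[0.1818]

innov = [-0.2759]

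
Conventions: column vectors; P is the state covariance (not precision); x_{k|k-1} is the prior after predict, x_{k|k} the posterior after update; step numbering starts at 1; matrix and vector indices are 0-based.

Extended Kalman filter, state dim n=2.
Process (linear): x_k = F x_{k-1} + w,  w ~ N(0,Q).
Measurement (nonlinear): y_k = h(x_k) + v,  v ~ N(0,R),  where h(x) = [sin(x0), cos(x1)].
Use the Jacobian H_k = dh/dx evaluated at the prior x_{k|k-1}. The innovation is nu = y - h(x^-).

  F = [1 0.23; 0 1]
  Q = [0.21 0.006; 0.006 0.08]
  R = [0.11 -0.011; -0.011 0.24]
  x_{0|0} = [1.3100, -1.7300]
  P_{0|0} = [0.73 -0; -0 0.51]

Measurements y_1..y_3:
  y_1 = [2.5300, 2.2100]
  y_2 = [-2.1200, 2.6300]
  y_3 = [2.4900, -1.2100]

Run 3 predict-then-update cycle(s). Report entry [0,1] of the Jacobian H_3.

H_jac[0,1] = 0.0000

step 1: x^-=[0.9121, -1.7300]  P^-=[0.9670 0.1233; 0.1233 0.5900]  H_jac=[0.6121 0.0000; 0.0000 0.9874]  S=[0.4723 0.0635; 0.0635 0.8152]  K=[1.2462 0.0522; 0.0644 0.7096]  nu=[1.7392, 2.3685]  x^+=[3.2033, 0.0627]  P^+=[0.2230 -0.0012; -0.0012 0.1718]
step 2: x^-=[3.2177, 0.0627]  P^-=[0.4416 0.0443; 0.0443 0.2518]  H_jac=[-0.9971 0.0000; 0.0000 -0.0626]  S=[0.5490 -0.0082; -0.0082 0.2410]  K=[-0.8025 -0.0389; -0.0815 -0.0682]  nu=[-2.0440, 1.6320]  x^+=[4.7945, 0.1180]  P^+=[0.0881 0.0082; 0.0082 0.2471]
step 3: x^-=[4.8217, 0.1180]  P^-=[0.3150 0.0711; 0.0711 0.3271]  H_jac=[0.1091 0.0000; 0.0000 -0.1177]  S=[0.1137 -0.0119; -0.0119 0.2445]  K=[0.2999 -0.0196; 0.0519 -0.1549]  nu=[3.4840, -2.2030]  x^+=[5.9098, 0.6401]  P^+=[0.3045 0.0680; 0.0680 0.3207]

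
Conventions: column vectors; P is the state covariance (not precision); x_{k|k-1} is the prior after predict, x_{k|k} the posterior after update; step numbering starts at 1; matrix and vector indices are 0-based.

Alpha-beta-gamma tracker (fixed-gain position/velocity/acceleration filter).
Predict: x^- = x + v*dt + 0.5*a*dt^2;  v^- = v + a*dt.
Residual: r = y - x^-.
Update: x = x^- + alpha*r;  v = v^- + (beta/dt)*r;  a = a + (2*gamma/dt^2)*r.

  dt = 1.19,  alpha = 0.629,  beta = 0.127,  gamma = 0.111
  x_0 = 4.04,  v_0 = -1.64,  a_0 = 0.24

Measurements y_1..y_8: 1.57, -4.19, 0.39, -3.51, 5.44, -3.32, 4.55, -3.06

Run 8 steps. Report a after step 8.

a_post = -0.3414

step 1: x_pred=2.2583  r=-0.6883  x^+=1.8254  v^+=-1.4279  a^+=0.1321
step 2: x_pred=0.2197  r=-4.4097  x^+=-2.5540  v^+=-1.7413  a^+=-0.5592
step 3: x_pred=-5.0221  r=5.4121  x^+=-1.6179  v^+=-1.8292  a^+=0.2892
step 4: x_pred=-3.5898  r=0.0798  x^+=-3.5396  v^+=-1.4765  a^+=0.3017
step 5: x_pred=-5.0830  r=10.5230  x^+=1.5360  v^+=0.0056  a^+=1.9514
step 6: x_pred=2.9244  r=-6.2444  x^+=-1.0033  v^+=1.6614  a^+=0.9725
step 7: x_pred=1.6623  r=2.8877  x^+=3.4787  v^+=3.1268  a^+=1.4252
step 8: x_pred=8.2087  r=-11.2687  x^+=1.1207  v^+=3.6202  a^+=-0.3414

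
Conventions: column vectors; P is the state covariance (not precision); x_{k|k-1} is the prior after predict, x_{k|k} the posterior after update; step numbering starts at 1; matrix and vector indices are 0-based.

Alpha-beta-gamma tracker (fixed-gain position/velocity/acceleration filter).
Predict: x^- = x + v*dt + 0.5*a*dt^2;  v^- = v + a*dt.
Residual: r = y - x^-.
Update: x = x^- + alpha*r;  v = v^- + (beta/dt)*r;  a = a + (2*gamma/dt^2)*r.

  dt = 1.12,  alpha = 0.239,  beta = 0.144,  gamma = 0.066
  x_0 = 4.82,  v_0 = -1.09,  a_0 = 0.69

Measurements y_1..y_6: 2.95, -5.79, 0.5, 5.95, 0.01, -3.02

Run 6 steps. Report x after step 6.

step 1: x_pred=4.0320  r=-1.0820  x^+=3.7734  v^+=-0.4563  a^+=0.5761
step 2: x_pred=3.6237  r=-9.4137  x^+=1.3738  v^+=-1.0214  a^+=-0.4145
step 3: x_pred=-0.0301  r=0.5301  x^+=0.0966  v^+=-1.4174  a^+=-0.3587
step 4: x_pred=-1.7158  r=7.6658  x^+=0.1163  v^+=-0.8335  a^+=0.4480
step 5: x_pred=-0.5362  r=0.5462  x^+=-0.4057  v^+=-0.2615  a^+=0.5055
step 6: x_pred=-0.3815  r=-2.6385  x^+=-1.0121  v^+=-0.0346  a^+=0.2278

x_post = -1.0121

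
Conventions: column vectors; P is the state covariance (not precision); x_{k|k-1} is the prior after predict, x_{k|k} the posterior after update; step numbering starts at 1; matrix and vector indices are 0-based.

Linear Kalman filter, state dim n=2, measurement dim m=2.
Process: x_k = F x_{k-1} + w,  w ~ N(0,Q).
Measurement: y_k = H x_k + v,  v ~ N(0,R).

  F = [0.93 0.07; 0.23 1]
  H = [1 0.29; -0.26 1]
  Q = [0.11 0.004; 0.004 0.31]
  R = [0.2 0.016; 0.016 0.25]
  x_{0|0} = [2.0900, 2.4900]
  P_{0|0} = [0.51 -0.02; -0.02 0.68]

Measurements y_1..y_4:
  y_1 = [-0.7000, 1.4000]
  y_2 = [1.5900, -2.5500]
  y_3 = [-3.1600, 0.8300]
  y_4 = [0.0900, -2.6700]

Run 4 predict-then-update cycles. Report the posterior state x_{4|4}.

x_post = [-0.2014, -1.7712]

step 1: x^-=[2.1180, 2.9707]  P^-=[0.5518 0.1418; 0.1418 1.0078]  S=[0.9188 0.2959; 0.2959 1.2214]  K=[0.7004 -0.1711; 0.2347 0.7381]  nu=[-3.6795, -1.0200]  x^+=[-0.2847, 1.3542]  P^+=[0.1362 0.0039; 0.0039 0.1893]
step 2: x^-=[-0.1700, 1.2887]  P^-=[0.2293 0.0500; 0.0500 0.5083]  S=[0.5010 0.1501; 0.1501 0.7477]  K=[0.5217 -0.1175; 0.2082 0.6205]  nu=[1.3863, -3.8829]  x^+=[1.0095, -0.8322]  P^+=[0.1010 0.0052; 0.0052 0.1598]
step 3: x^-=[0.8806, -0.6000]  P^-=[0.1988 0.0417; 0.0417 0.4776]  S=[0.4631 0.1414; 0.1414 0.7193]  K=[0.4889 -0.1099; 0.2032 0.6089]  nu=[-3.8666, 1.6589]  x^+=[-1.1921, -0.3757]  P^+=[0.0946 0.0049; 0.0049 0.1568]
step 4: x^-=[-1.1350, -0.6499]  P^-=[0.1932 0.0399; 0.0399 0.4740]  S=[0.4562 0.1401; 0.1401 0.7164]  K=[0.4823 -0.1088; 0.2021 0.6077]  nu=[1.4134, -2.3152]  x^+=[-0.2014, -1.7712]  P^+=[0.0933 0.0048; 0.0048 0.1564]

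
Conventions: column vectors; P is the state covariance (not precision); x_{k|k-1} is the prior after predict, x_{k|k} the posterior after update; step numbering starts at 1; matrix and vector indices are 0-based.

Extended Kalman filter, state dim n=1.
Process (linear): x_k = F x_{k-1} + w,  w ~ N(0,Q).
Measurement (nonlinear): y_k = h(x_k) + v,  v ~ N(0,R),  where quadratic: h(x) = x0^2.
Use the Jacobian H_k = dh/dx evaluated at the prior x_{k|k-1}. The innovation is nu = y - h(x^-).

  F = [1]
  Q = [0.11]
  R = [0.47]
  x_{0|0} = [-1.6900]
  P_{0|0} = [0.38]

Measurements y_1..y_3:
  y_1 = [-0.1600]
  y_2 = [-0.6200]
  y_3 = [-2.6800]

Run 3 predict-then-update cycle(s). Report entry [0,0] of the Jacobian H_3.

step 1: x^-=[-1.6900]  P^-=[0.4900]  H_jac=[-3.3800]  S=[6.0680]  K=[-0.2729]  nu=[-3.0161]  x^+=[-0.8668]  P^+=[0.0380]
step 2: x^-=[-0.8668]  P^-=[0.1480]  H_jac=[-1.7336]  S=[0.9146]  K=[-0.2804]  nu=[-1.3713]  x^+=[-0.4822]  P^+=[0.0760]
step 3: x^-=[-0.4822]  P^-=[0.1860]  H_jac=[-0.9645]  S=[0.6430]  K=[-0.2790]  nu=[-2.9125]  x^+=[0.3304]  P^+=[0.1360]

H_jac[0,0] = -0.9645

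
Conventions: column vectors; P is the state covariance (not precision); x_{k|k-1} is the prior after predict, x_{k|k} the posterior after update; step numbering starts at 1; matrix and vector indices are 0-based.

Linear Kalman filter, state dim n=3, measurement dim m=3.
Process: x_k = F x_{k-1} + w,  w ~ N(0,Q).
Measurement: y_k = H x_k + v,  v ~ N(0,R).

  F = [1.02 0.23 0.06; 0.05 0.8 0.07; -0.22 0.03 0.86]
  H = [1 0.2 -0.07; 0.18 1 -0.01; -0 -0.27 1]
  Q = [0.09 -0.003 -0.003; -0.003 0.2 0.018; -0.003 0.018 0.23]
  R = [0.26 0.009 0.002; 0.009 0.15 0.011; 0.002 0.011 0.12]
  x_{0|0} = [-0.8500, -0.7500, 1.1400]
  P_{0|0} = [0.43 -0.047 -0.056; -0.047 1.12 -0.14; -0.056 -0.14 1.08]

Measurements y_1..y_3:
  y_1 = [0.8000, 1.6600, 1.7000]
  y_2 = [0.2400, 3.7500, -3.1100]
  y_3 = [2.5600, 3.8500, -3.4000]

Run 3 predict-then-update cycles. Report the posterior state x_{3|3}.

x_post = [1.5118, 3.1684, -2.1009]

step 1: x^-=[-0.9711, -0.5627, 1.1449]  P^-=[0.5677 0.1775 -0.1114; 0.1775 0.9033 0.0152; -0.1114 0.0152 1.0652]  S=[0.9553 0.4779 -0.2774; 0.4779 1.1358 -0.2570; -0.2774 -0.2570 1.2428]  K=[0.6564 -0.0261 0.0129; -0.0532 0.8407 -0.0220; -0.0347 0.2018 0.8877]  nu=[1.9638, 2.4089, 0.4032]  x^+=[0.2604, 1.3492, 1.9208]  P^+=[0.1760 -0.0296 -0.0054; -0.0296 0.1311 0.0419; -0.0054 0.0419 0.1200]
step 2: x^-=[0.6912, 1.2268, 1.6351]  P^-=[0.2671 0.0084 -0.0311; 0.0084 0.2872 0.0604; -0.0311 0.0604 0.3320]  S=[0.5462 0.1198 -0.0569; 0.1198 0.4479 -0.0154; -0.0569 -0.0154 0.4403]  K=[0.4962 -0.0064 -0.0119; -0.0322 0.6513 -0.0205; -0.0353 0.1489 0.7176]  nu=[-0.5821, 2.4151, -4.4138]  x^+=[0.4396, 2.9089, -1.1519]  P^+=[0.1326 -0.0205 -0.0061; -0.0205 0.1012 0.0320; -0.0061 0.0320 0.0963]
step 3: x^-=[1.0483, 2.2685, -1.0001]  P^-=[0.2242 0.0074 -0.0255; 0.0074 0.2675 0.0502; -0.0255 0.0502 0.3119]  S=[0.5015 0.1077 -0.0508; 0.1077 0.4265 -0.0189; -0.0508 -0.0189 0.4243]  K=[0.4529 -0.0023 -0.0107; -0.0244 0.6340 -0.0264; -0.0328 0.1393 0.7055]  nu=[0.9880, 1.3828, -1.7874]  x^+=[1.5118, 3.1684, -2.1009]  P^+=[0.1210 -0.0182 -0.0053; -0.0182 0.0982 0.0303; -0.0053 0.0303 0.0943]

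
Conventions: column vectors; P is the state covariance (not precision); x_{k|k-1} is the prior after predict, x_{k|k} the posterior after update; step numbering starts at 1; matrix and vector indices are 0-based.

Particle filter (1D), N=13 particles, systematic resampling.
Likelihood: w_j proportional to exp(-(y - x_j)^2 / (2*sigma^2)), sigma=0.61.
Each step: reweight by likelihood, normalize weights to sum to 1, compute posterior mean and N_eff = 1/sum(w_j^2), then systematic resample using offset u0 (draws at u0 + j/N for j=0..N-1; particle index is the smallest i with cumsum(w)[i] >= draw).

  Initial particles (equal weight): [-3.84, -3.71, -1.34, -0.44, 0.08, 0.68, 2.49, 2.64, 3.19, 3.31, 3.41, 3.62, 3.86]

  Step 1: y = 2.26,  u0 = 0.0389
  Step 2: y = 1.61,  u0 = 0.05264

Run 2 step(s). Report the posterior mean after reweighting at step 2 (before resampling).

post_mean = 2.5638

step 1: w=[0.0000, 0.0000, 0.0000, 0.0000, 0.0006, 0.0134, 0.3560, 0.3148, 0.1196, 0.0869, 0.0646, 0.0318, 0.0123]  mean=2.7786  Neff=3.9494  idx=[6, 6, 6, 6, 6, 7, 7, 7, 7, 8, 9, 9, 11]
step 2: w=[0.1258, 0.1258, 0.1258, 0.1258, 0.1258, 0.0856, 0.0856, 0.0856, 0.0856, 0.0124, 0.0073, 0.0073, 0.0016]  mean=2.5638  Neff=9.2006  idx=[0, 1, 1, 2, 2, 3, 4, 4, 5, 6, 7, 8, 9]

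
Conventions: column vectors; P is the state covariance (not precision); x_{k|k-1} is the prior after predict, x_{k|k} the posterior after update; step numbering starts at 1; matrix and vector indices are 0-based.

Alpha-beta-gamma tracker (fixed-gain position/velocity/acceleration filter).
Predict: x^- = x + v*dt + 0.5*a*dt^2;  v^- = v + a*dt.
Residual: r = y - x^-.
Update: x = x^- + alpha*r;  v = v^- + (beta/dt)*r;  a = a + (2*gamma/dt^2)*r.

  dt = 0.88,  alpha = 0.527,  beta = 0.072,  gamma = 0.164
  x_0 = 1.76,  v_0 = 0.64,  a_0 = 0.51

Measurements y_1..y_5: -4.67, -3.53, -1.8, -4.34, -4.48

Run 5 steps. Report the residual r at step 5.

resid = 6.5695

step 1: x_pred=2.5207  r=-7.1907  x^+=-1.2688  v^+=0.5005  a^+=-2.5356
step 2: x_pred=-1.8102  r=-1.7198  x^+=-2.7165  v^+=-1.8716  a^+=-3.2641
step 3: x_pred=-5.6274  r=3.8274  x^+=-3.6104  v^+=-4.4308  a^+=-1.6430
step 4: x_pred=-8.1456  r=3.8056  x^+=-6.1401  v^+=-5.5653  a^+=-0.0311
step 5: x_pred=-11.0495  r=6.5695  x^+=-7.5874  v^+=-5.0551  a^+=2.7515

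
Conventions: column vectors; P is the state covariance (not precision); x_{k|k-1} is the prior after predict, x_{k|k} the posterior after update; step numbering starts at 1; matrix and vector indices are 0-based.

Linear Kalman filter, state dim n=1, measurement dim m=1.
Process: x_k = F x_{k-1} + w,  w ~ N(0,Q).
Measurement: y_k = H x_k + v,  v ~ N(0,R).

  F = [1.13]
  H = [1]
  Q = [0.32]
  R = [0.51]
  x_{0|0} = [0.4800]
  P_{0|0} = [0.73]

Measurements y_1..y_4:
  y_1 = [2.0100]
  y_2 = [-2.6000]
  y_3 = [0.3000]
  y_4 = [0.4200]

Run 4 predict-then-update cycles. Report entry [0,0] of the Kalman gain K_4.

K[0,0] = 0.5785

step 1: x^-=[0.5424]  P^-=[1.2521]  S=[1.7621]  K=[0.7106]  nu=[1.4676]  x^+=[1.5852]  P^+=[0.3624]
step 2: x^-=[1.7913]  P^-=[0.7827]  S=[1.2927]  K=[0.6055]  nu=[-4.3913]  x^+=[-0.8676]  P^+=[0.3088]
step 3: x^-=[-0.9804]  P^-=[0.7143]  S=[1.2243]  K=[0.5834]  nu=[1.2804]  x^+=[-0.2334]  P^+=[0.2976]
step 4: x^-=[-0.2637]  P^-=[0.6999]  S=[1.2099]  K=[0.5785]  nu=[0.6837]  x^+=[0.1318]  P^+=[0.2950]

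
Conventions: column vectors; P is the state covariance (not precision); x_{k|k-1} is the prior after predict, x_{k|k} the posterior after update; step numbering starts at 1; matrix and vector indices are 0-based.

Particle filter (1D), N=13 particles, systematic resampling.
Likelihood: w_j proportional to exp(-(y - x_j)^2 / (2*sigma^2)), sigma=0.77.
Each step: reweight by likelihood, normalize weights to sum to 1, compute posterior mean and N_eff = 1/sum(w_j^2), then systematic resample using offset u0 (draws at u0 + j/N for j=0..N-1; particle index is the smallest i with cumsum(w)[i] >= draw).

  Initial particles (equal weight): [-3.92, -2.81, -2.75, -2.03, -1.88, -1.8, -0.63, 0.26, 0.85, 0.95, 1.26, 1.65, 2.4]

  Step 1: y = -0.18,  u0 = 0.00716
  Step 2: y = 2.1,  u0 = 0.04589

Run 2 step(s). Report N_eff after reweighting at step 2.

N_eff = 4.7944

step 1: w=[0.0000, 0.0010, 0.0013, 0.0190, 0.0297, 0.0372, 0.2869, 0.2891, 0.1391, 0.1160, 0.0592, 0.0202, 0.0012]  mean=0.0659  Neff=4.8722  idx=[3, 5, 6, 6, 6, 7, 7, 7, 7, 8, 8, 9, 10]
step 2: w=[0.0000, 0.0000, 0.0011, 0.0011, 0.0011, 0.0349, 0.0349, 0.0349, 0.0349, 0.1622, 0.1622, 0.1986, 0.3341]  mean=0.9196  Neff=4.7944  idx=[6, 8, 9, 9, 10, 10, 11, 11, 11, 12, 12, 12, 12]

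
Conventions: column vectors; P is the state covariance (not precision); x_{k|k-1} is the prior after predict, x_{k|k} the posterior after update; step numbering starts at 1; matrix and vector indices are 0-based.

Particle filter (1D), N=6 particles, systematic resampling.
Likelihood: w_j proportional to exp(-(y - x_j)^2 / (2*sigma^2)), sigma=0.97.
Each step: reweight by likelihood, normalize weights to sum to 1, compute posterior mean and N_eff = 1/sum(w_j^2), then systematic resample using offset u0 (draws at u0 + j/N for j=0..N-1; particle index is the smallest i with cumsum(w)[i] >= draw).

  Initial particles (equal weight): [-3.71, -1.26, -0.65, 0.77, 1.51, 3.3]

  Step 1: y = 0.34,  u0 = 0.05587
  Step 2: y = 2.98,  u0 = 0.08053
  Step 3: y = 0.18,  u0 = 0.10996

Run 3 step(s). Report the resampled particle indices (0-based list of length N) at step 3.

step 1: w=[0.0001, 0.1140, 0.2640, 0.4029, 0.2147, 0.0042]  mean=0.3329  Neff=3.4344  idx=[1, 2, 3, 3, 3, 4]
step 2: w=[0.0001, 0.0017, 0.1377, 0.1377, 0.1377, 0.5852]  mean=1.2004  Neff=2.5043  idx=[2, 3, 4, 5, 5, 5]
step 3: w=[0.2268, 0.2268, 0.2268, 0.1066, 0.1066, 0.1066]  mean=1.0066  Neff=5.3098  idx=[0, 1, 1, 2, 3, 5]

resampled_idx = [0, 1, 1, 2, 3, 5]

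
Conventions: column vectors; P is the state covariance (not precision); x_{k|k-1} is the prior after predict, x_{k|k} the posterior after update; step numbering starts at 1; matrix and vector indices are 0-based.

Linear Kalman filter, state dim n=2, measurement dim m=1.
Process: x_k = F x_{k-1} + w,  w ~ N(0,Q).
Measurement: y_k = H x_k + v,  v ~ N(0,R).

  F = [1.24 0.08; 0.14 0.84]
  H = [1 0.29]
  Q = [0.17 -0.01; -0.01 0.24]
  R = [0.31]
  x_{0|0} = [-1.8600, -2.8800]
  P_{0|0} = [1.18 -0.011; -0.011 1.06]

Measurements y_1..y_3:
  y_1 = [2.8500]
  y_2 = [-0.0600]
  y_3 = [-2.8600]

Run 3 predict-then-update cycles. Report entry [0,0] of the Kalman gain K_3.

step 1: x^-=[-2.5368, -2.6796]  P^-=[1.9890 0.2545; 0.2545 1.0085]  S=[2.5314]  K=[0.8149; 0.2161]  nu=[6.1639]  x^+=[2.4860, -1.3478]  P^+=[0.3081 -0.1912; -0.1912 0.8903]
step 2: x^-=[2.9748, -0.7841]  P^-=[0.6114 -0.0980; -0.0980 0.8293]  S=[0.9343]  K=[0.6240; 0.1525]  nu=[-2.8074]  x^+=[1.2230, -1.2122]  P^+=[0.2476 -0.1869; -0.1869 0.8075]
step 3: x^-=[1.4196, -0.8471]  P^-=[0.5189 -0.1095; -0.1095 0.7707]  S=[0.8302]  K=[0.5868; 0.1373]  nu=[-4.0339]  x^+=[-0.9474, -1.4009]  P^+=[0.2330 -0.1764; -0.1764 0.7550]

K[0,0] = 0.5868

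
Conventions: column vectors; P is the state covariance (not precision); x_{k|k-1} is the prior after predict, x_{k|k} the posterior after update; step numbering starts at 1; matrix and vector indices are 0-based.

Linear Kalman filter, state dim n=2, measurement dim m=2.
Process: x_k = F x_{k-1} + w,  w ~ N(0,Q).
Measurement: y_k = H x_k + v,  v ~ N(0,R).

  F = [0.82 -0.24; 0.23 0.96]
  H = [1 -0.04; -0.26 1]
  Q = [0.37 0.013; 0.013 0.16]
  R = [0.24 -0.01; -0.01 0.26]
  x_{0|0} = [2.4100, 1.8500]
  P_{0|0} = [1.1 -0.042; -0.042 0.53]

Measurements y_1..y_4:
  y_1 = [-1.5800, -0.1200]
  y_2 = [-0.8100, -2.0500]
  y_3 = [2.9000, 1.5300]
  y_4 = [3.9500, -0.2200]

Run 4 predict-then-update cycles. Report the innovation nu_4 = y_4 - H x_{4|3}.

innov = [2.7284, -0.7875]

step 1: x^-=[1.5322, 2.3303]  P^-=[1.1567 0.0676; 0.0676 0.6881]  S=[1.3924 -0.2700; -0.2700 0.9911]  K=[0.8268 -0.0100; 0.1689 0.7225]  nu=[-3.0190, -2.0519]  x^+=[-0.9435, 0.3380]  P^+=[0.2002 0.0412; 0.0412 0.1969]
step 2: x^-=[-0.8548, 0.1074]  P^-=[0.4997 0.0355; 0.0355 0.3702]  S=[0.7375 -0.1188; -0.1188 0.6455]  K=[0.6721 -0.0225; 0.1218 0.5816]  nu=[0.0491, -2.3797]  x^+=[-0.7682, -1.2707]  P^+=[0.1627 0.0297; 0.0297 0.1577]
step 3: x^-=[-0.3250, -1.3965]  P^-=[0.4768 0.0291; 0.0291 0.3271]  S=[0.7150 -0.1176; -0.1176 0.6042]  K=[0.6606 -0.0284; 0.1130 0.5509]  nu=[3.1691, 2.8420]  x^+=[1.6877, 0.5273]  P^+=[0.1599 0.0276; 0.0276 0.1493]
step 4: x^-=[1.2574, 0.8944]  P^-=[0.4753 0.0290; 0.0290 0.3182]  S=[0.7135 -0.1170; -0.1170 0.5953]  K=[0.6597 -0.0292; 0.1120 0.5439]  nu=[2.7284, -0.7875]  x^+=[3.0804, 0.7716]  P^+=[0.1597 0.0273; 0.0273 0.1474]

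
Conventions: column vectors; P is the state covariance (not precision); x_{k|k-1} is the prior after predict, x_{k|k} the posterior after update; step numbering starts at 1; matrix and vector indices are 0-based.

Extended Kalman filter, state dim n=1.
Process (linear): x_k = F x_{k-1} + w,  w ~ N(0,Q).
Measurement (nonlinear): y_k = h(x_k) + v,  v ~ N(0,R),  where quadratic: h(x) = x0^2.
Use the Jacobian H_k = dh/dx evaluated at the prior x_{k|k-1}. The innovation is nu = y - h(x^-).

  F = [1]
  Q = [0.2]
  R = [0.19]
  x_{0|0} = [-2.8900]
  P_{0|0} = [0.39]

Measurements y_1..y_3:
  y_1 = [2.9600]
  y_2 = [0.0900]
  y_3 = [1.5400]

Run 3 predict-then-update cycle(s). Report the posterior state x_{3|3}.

x_post = [-1.2237]

step 1: x^-=[-2.8900]  P^-=[0.5900]  H_jac=[-5.7800]  S=[19.9010]  K=[-0.1714]  nu=[-5.3921]  x^+=[-1.9660]  P^+=[0.0056]
step 2: x^-=[-1.9660]  P^-=[0.2056]  H_jac=[-3.9320]  S=[3.3693]  K=[-0.2400]  nu=[-3.7752]  x^+=[-1.0600]  P^+=[0.0116]
step 3: x^-=[-1.0600]  P^-=[0.2116]  H_jac=[-2.1201]  S=[1.1411]  K=[-0.3931]  nu=[0.4163]  x^+=[-1.2237]  P^+=[0.0352]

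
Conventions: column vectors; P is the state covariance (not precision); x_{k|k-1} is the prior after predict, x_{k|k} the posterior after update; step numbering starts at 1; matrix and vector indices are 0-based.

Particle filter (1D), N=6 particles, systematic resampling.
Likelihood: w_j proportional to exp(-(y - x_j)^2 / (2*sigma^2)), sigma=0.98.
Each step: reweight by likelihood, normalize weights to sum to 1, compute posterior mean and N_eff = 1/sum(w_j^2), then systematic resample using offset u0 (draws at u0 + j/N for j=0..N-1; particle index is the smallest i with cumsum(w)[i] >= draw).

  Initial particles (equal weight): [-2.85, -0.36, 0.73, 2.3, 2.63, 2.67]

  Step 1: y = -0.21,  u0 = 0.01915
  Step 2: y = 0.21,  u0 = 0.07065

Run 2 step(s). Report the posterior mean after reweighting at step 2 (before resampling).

step 1: w=[0.0155, 0.5773, 0.3687, 0.0220, 0.0088, 0.0078]  mean=0.1115  Neff=2.1275  idx=[1, 1, 1, 1, 2, 2]
step 2: w=[0.1651, 0.1651, 0.1651, 0.1651, 0.1698, 0.1698]  mean=0.0102  Neff=5.9989  idx=[0, 1, 2, 3, 4, 5]

post_mean = 0.0102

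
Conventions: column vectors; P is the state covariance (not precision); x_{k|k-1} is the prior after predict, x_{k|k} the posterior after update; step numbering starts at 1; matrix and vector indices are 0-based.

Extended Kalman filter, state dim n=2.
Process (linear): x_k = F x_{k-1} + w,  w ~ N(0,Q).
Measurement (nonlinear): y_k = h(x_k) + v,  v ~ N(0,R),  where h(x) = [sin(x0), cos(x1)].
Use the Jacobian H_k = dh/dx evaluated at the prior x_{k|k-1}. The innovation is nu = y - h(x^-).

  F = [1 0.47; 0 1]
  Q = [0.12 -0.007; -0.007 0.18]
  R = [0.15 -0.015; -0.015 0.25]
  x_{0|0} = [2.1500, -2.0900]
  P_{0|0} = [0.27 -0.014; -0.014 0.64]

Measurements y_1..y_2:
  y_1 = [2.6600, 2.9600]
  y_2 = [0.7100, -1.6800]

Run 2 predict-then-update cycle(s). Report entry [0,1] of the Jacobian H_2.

H_jac[0,1] = 0.0000

step 1: x^-=[1.1677, -2.0900]  P^-=[0.5182 0.2798; 0.2798 0.8200]  H_jac=[0.3923 0.0000; 0.0000 0.8682]  S=[0.2297 0.0803; 0.0803 0.8681]  K=[0.8133 0.2046; 0.1975 0.8018]  nu=[1.7401, 3.4562]  x^+=[3.2902, 1.0250]  P^+=[0.3032 0.0449; 0.0449 0.2275]
step 2: x^-=[3.7719, 1.0250]  P^-=[0.5156 0.1448; 0.1448 0.4075]  H_jac=[-0.8079 0.0000; 0.0000 -0.8547]  S=[0.4865 0.0850; 0.0850 0.5477]  K=[-0.8395 -0.0957; -0.1330 -0.6153]  nu=[1.2994, -2.1991]  x^+=[2.8916, 2.2053]  P^+=[0.1541 0.0133; 0.0133 0.1776]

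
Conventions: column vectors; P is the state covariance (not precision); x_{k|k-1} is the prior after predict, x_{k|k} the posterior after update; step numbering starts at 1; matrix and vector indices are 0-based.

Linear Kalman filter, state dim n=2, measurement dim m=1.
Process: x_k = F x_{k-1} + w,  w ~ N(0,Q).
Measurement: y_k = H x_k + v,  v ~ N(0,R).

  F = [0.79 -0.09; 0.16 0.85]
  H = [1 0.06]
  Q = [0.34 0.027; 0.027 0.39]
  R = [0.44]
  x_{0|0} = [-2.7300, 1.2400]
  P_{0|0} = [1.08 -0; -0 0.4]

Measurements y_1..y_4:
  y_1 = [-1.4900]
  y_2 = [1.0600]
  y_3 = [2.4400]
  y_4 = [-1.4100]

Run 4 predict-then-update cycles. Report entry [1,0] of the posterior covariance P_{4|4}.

step 1: x^-=[-2.2683, 0.6172]  P^-=[1.0173 0.1329; 0.1329 0.7066]  S=[1.4758]  K=[0.6947; 0.1188]  nu=[0.7413]  x^+=[-1.7533, 0.7053]  P^+=[0.3050 0.0111; 0.0111 0.6858]
step 2: x^-=[-1.4486, 0.3189]  P^-=[0.5343 0.0204; 0.0204 0.8963]  S=[0.9800]  K=[0.5465; 0.0757]  nu=[2.4895]  x^+=[-0.0882, 0.5074]  P^+=[0.2417 -0.0201; -0.0201 0.8907]
step 3: x^-=[-0.1153, 0.4172]  P^-=[0.5009 -0.0238; -0.0238 1.0343]  S=[0.9418]  K=[0.5304; 0.0406]  nu=[2.5303]  x^+=[1.2266, 0.5199]  P^+=[0.2360 -0.0441; -0.0441 1.0327]
step 4: x^-=[0.9223, 0.6381]  P^-=[0.5019 -0.0512; -0.0512 1.1302]  S=[0.9399]  K=[0.5308; 0.0177]  nu=[-2.3705]  x^+=[-0.3360, 0.5961]  P^+=[0.2371 -0.0600; -0.0600 1.1299]

P_post[1,0] = -0.0600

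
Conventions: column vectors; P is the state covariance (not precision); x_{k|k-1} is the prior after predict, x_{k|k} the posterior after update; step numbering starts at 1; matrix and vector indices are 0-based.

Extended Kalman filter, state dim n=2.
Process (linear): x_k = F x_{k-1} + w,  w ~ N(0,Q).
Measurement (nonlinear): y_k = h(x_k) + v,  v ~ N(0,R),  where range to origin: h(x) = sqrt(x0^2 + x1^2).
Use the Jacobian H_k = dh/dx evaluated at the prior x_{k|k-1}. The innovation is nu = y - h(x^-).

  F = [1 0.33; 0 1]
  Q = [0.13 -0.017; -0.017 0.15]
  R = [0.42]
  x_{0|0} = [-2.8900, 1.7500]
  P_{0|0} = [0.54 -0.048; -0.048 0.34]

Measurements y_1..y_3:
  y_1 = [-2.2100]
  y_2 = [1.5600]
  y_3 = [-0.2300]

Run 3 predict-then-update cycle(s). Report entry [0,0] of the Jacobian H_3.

step 1: x^-=[-2.3125, 1.7500]  P^-=[0.6753 0.0472; 0.0472 0.4900]  H_jac=[-0.7974 0.6034]  S=[0.9824]  K=[-0.5192; 0.2627]  nu=[-5.1100]  x^+=[0.3404, 0.4078]  P^+=[0.4105 0.1812; 0.1812 0.4222]
step 2: x^-=[0.4750, 0.4078]  P^-=[0.7061 0.3035; 0.3035 0.5722]  H_jac=[0.7588 0.6514]  S=[1.3693]  K=[0.5356; 0.4404]  nu=[0.9340]  x^+=[0.9753, 0.8191]  P^+=[0.3132 -0.0195; -0.0195 0.3067]
step 3: x^-=[1.2456, 0.8191]  P^-=[0.4638 0.0647; 0.0647 0.4567]  H_jac=[0.8355 0.5494]  S=[0.9410]  K=[0.4496; 0.3241]  nu=[-1.7208]  x^+=[0.4720, 0.2614]  P^+=[0.2736 -0.0724; -0.0724 0.3578]

H_jac[0,0] = 0.8355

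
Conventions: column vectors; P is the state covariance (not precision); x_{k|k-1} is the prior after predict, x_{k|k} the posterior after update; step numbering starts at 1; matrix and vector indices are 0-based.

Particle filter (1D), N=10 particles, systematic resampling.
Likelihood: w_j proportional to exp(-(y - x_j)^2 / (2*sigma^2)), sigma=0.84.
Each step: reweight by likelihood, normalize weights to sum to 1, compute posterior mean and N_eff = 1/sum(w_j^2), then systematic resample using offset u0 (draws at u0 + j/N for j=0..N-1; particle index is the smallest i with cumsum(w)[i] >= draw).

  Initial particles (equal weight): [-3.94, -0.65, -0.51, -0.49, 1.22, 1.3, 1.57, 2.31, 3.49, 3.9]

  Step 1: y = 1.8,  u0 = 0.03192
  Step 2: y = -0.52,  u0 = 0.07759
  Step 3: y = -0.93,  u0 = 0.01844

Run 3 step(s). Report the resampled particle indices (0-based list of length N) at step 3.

resampled_idx = [0, 0, 1, 2, 3, 4, 4, 5, 6, 7]

step 1: w=[0.0000, 0.0039, 0.0062, 0.0067, 0.2154, 0.2290, 0.2633, 0.2274, 0.0361, 0.0120]  mean=1.6631  Neff=4.5163  idx=[4, 4, 4, 5, 5, 6, 6, 7, 7, 7]
step 2: w=[0.1820, 0.1820, 0.1820, 0.1487, 0.1487, 0.0704, 0.0704, 0.0053, 0.0053, 0.0053]  mean=1.3105  Neff=6.5133  idx=[0, 0, 1, 2, 2, 3, 3, 4, 5, 6]
step 3: w=[0.1254, 0.1254, 0.1254, 0.1254, 0.1254, 0.0979, 0.0979, 0.0979, 0.0396, 0.0396]  mean=1.2712  Neff=9.0457  idx=[0, 0, 1, 2, 3, 4, 4, 5, 6, 7]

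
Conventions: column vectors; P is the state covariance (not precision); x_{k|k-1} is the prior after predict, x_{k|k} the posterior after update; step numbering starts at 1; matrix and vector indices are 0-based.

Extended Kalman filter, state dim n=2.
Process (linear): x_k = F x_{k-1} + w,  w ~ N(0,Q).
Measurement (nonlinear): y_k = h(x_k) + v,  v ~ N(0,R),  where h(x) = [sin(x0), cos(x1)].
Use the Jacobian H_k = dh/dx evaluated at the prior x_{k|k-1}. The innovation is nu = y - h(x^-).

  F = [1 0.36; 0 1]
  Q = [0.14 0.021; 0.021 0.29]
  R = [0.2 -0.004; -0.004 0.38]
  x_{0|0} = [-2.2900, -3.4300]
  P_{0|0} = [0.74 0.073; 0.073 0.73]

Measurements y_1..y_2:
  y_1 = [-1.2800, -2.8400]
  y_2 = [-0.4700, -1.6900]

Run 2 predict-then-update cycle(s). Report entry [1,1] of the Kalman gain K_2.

K[1,1] = 0.7169

step 1: x^-=[-3.5248, -3.4300]  P^-=[1.0272 0.3568; 0.3568 1.0200]  H_jac=[-0.9275 0.0000; 0.0000 -0.2844]  S=[1.0836 0.0901; 0.0901 0.4625]  K=[-0.8751 -0.0489; -0.2574 -0.5771]  nu=[-1.6539, -1.8813]  x^+=[-1.9854, -1.9186]  P^+=[0.1885 0.0530; 0.0530 0.7674]
step 2: x^-=[-2.6761, -1.9186]  P^-=[0.4661 0.3503; 0.3503 1.0574]  H_jac=[-0.8936 0.0000; 0.0000 0.9401]  S=[0.5722 -0.2983; -0.2983 1.3146]  K=[-0.6775 0.0968; -0.1733 0.7169]  nu=[-0.0212, -1.3492]  x^+=[-2.7924, -2.8821]  P^+=[0.1521 0.0420; 0.0420 0.2905]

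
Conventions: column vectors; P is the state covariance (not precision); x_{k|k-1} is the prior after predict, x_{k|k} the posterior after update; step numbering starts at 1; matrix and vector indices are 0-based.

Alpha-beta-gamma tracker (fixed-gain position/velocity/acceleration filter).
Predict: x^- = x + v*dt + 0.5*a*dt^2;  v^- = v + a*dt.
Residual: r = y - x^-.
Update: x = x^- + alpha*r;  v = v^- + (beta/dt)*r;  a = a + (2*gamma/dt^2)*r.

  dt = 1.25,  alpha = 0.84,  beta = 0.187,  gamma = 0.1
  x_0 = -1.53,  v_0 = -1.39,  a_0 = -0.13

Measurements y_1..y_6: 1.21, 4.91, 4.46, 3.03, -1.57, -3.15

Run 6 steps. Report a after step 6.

step 1: x_pred=-3.3691  r=4.5791  x^+=0.4773  v^+=-0.8675  a^+=0.4561
step 2: x_pred=-0.2506  r=5.1606  x^+=4.0843  v^+=0.4747  a^+=1.1167
step 3: x_pred=5.5501  r=-1.0901  x^+=4.6344  v^+=1.7075  a^+=0.9772
step 4: x_pred=7.5322  r=-4.5022  x^+=3.7503  v^+=2.2554  a^+=0.4009
step 5: x_pred=6.8828  r=-8.4528  x^+=-0.2176  v^+=1.4920  a^+=-0.6811
step 6: x_pred=1.1153  r=-4.2653  x^+=-2.4676  v^+=0.0025  a^+=-1.2270

a_post = -1.2270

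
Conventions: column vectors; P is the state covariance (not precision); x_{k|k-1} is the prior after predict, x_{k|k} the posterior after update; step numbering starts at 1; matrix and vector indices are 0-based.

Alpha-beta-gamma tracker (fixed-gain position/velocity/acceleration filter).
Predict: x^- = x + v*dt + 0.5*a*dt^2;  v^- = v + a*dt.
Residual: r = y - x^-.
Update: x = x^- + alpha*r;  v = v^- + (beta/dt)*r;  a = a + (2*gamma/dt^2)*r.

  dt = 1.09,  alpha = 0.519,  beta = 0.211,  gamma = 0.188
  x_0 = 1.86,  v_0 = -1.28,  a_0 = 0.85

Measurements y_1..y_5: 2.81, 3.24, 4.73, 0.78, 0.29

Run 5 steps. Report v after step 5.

v_post = -0.0858

step 1: x_pred=0.9697  r=1.8403  x^+=1.9248  v^+=0.0027  a^+=1.4324
step 2: x_pred=2.7787  r=0.4613  x^+=3.0181  v^+=1.6533  a^+=1.5784
step 3: x_pred=5.7579  r=-1.0279  x^+=5.2244  v^+=3.1748  a^+=1.2531
step 4: x_pred=9.4293  r=-8.6493  x^+=4.9403  v^+=2.8663  a^+=-1.4842
step 5: x_pred=7.1829  r=-6.8929  x^+=3.6055  v^+=-0.0858  a^+=-3.6656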